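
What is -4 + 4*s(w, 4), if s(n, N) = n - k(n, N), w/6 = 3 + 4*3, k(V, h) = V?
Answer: -4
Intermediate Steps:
w = 90 (w = 6*(3 + 4*3) = 6*(3 + 12) = 6*15 = 90)
s(n, N) = 0 (s(n, N) = n - n = 0)
-4 + 4*s(w, 4) = -4 + 4*0 = -4 + 0 = -4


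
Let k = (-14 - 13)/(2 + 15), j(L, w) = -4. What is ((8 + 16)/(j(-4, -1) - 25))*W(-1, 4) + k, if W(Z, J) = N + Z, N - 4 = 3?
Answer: -3231/493 ≈ -6.5537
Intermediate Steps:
N = 7 (N = 4 + 3 = 7)
k = -27/17 ≈ -1.5882
W(Z, J) = 7 + Z
((8 + 16)/(j(-4, -1) - 25))*W(-1, 4) + k = ((8 + 16)/(-4 - 25))*(7 - 1) - 27/17 = (24/(-29))*6 - 27/17 = (24*(-1/29))*6 - 27/17 = -24/29*6 - 27/17 = -144/29 - 27/17 = -3231/493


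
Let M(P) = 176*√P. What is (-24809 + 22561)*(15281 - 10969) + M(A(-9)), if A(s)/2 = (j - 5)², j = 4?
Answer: -9693376 + 176*√2 ≈ -9.6931e+6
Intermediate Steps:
A(s) = 2 (A(s) = 2*(4 - 5)² = 2*(-1)² = 2*1 = 2)
(-24809 + 22561)*(15281 - 10969) + M(A(-9)) = (-24809 + 22561)*(15281 - 10969) + 176*√2 = -2248*4312 + 176*√2 = -9693376 + 176*√2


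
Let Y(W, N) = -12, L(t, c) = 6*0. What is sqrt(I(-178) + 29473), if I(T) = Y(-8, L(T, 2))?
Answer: sqrt(29461) ≈ 171.64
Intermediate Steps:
L(t, c) = 0
I(T) = -12
sqrt(I(-178) + 29473) = sqrt(-12 + 29473) = sqrt(29461)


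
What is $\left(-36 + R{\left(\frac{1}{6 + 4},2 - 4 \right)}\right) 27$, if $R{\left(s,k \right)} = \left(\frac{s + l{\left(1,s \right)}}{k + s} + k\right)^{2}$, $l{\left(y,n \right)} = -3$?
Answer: $- \frac{348705}{361} \approx -965.94$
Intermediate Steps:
$R{\left(s,k \right)} = \left(k + \frac{-3 + s}{k + s}\right)^{2}$ ($R{\left(s,k \right)} = \left(\frac{s - 3}{k + s} + k\right)^{2} = \left(\frac{-3 + s}{k + s} + k\right)^{2} = \left(k + \frac{-3 + s}{k + s}\right)^{2}$)
$\left(-36 + R{\left(\frac{1}{6 + 4},2 - 4 \right)}\right) 27 = \left(-36 + \frac{\left(-3 + \frac{1}{6 + 4} + \left(2 - 4\right)^{2} + \frac{2 - 4}{6 + 4}\right)^{2}}{\left(\left(2 - 4\right) + \frac{1}{6 + 4}\right)^{2}}\right) 27 = \left(-36 + \frac{\left(-3 + \frac{1}{10} + \left(-2\right)^{2} - \frac{2}{10}\right)^{2}}{\left(-2 + \frac{1}{10}\right)^{2}}\right) 27 = \left(-36 + \frac{\left(-3 + \frac{1}{10} + 4 - \frac{1}{5}\right)^{2}}{\left(-2 + \frac{1}{10}\right)^{2}}\right) 27 = \left(-36 + \frac{\left(-3 + \frac{1}{10} + 4 - \frac{1}{5}\right)^{2}}{\frac{361}{100}}\right) 27 = \left(-36 + \frac{100 \left(\frac{9}{10}\right)^{2}}{361}\right) 27 = \left(-36 + \frac{100}{361} \cdot \frac{81}{100}\right) 27 = \left(-36 + \frac{81}{361}\right) 27 = \left(- \frac{12915}{361}\right) 27 = - \frac{348705}{361}$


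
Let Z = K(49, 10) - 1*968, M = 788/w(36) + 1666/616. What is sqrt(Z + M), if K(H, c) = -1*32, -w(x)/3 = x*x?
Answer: 5*I*sqrt(14078130)/594 ≈ 31.583*I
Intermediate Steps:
w(x) = -3*x**2 (w(x) = -3*x*x = -3*x**2)
M = 13375/5346 (M = 788/((-3*36**2)) + 1666/616 = 788/((-3*1296)) + 1666*(1/616) = 788/(-3888) + 119/44 = 788*(-1/3888) + 119/44 = -197/972 + 119/44 = 13375/5346 ≈ 2.5019)
K(H, c) = -32
Z = -1000 (Z = -32 - 1*968 = -32 - 968 = -1000)
sqrt(Z + M) = sqrt(-1000 + 13375/5346) = sqrt(-5332625/5346) = 5*I*sqrt(14078130)/594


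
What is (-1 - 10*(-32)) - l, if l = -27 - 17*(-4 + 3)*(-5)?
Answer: 431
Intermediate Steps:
l = -112 (l = -27 - (-17)*(-5) = -27 - 17*5 = -27 - 85 = -112)
(-1 - 10*(-32)) - l = (-1 - 10*(-32)) - 1*(-112) = (-1 + 320) + 112 = 319 + 112 = 431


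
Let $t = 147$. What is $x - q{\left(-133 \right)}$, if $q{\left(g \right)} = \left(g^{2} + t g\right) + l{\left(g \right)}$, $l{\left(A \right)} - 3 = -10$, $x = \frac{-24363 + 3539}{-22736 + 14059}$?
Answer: $\frac{16238137}{8677} \approx 1871.4$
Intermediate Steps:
$x = \frac{20824}{8677}$ ($x = - \frac{20824}{-8677} = \left(-20824\right) \left(- \frac{1}{8677}\right) = \frac{20824}{8677} \approx 2.3999$)
$l{\left(A \right)} = -7$ ($l{\left(A \right)} = 3 - 10 = -7$)
$q{\left(g \right)} = -7 + g^{2} + 147 g$ ($q{\left(g \right)} = \left(g^{2} + 147 g\right) - 7 = -7 + g^{2} + 147 g$)
$x - q{\left(-133 \right)} = \frac{20824}{8677} - \left(-7 + \left(-133\right)^{2} + 147 \left(-133\right)\right) = \frac{20824}{8677} - \left(-7 + 17689 - 19551\right) = \frac{20824}{8677} - -1869 = \frac{20824}{8677} + 1869 = \frac{16238137}{8677}$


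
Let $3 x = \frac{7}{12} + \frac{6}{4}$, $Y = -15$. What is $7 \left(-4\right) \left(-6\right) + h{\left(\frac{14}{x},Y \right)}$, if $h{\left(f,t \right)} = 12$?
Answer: $180$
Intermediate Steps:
$x = \frac{25}{36}$ ($x = \frac{\frac{7}{12} + \frac{6}{4}}{3} = \frac{7 \cdot \frac{1}{12} + 6 \cdot \frac{1}{4}}{3} = \frac{\frac{7}{12} + \frac{3}{2}}{3} = \frac{1}{3} \cdot \frac{25}{12} = \frac{25}{36} \approx 0.69444$)
$7 \left(-4\right) \left(-6\right) + h{\left(\frac{14}{x},Y \right)} = 7 \left(-4\right) \left(-6\right) + 12 = \left(-28\right) \left(-6\right) + 12 = 168 + 12 = 180$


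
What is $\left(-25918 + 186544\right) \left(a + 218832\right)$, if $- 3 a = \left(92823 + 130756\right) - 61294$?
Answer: $26461045362$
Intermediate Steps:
$a = -54095$ ($a = - \frac{\left(92823 + 130756\right) - 61294}{3} = - \frac{223579 - 61294}{3} = \left(- \frac{1}{3}\right) 162285 = -54095$)
$\left(-25918 + 186544\right) \left(a + 218832\right) = \left(-25918 + 186544\right) \left(-54095 + 218832\right) = 160626 \cdot 164737 = 26461045362$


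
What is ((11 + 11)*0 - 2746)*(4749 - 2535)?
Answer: -6079644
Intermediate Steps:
((11 + 11)*0 - 2746)*(4749 - 2535) = (22*0 - 2746)*2214 = (0 - 2746)*2214 = -2746*2214 = -6079644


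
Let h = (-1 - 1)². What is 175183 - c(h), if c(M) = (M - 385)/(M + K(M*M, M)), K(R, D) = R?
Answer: 3504041/20 ≈ 1.7520e+5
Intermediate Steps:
h = 4 (h = (-2)² = 4)
c(M) = (-385 + M)/(M + M²) (c(M) = (M - 385)/(M + M*M) = (-385 + M)/(M + M²))
175183 - c(h) = 175183 - (-385 + 4)/(4*(1 + 4)) = 175183 - (-381)/(4*5) = 175183 - 1*(-381/20) = 175183 + 381/20 = 3504041/20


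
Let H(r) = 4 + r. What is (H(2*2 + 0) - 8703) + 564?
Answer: -8131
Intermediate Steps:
(H(2*2 + 0) - 8703) + 564 = ((4 + (2*2 + 0)) - 8703) + 564 = ((4 + (4 + 0)) - 8703) + 564 = ((4 + 4) - 8703) + 564 = (8 - 8703) + 564 = -8695 + 564 = -8131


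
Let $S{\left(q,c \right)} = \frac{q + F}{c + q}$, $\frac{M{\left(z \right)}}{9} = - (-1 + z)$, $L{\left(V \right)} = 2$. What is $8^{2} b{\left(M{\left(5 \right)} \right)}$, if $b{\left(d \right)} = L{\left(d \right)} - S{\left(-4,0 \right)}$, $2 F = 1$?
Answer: $72$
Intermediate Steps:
$F = \frac{1}{2}$ ($F = \frac{1}{2} \cdot 1 = \frac{1}{2} \approx 0.5$)
$M{\left(z \right)} = 9 - 9 z$ ($M{\left(z \right)} = 9 \left(- (-1 + z)\right) = 9 \left(1 - z\right) = 9 - 9 z$)
$S{\left(q,c \right)} = \frac{\frac{1}{2} + q}{c + q}$ ($S{\left(q,c \right)} = \frac{q + \frac{1}{2}}{c + q} = \frac{\frac{1}{2} + q}{c + q}$)
$b{\left(d \right)} = \frac{9}{8}$ ($b{\left(d \right)} = 2 - \frac{\frac{1}{2} - 4}{0 - 4} = 2 - \frac{1}{-4} \left(- \frac{7}{2}\right) = 2 - \left(- \frac{1}{4}\right) \left(- \frac{7}{2}\right) = 2 - \frac{7}{8} = \frac{9}{8}$)
$8^{2} b{\left(M{\left(5 \right)} \right)} = 8^{2} \cdot \frac{9}{8} = 64 \cdot \frac{9}{8} = 72$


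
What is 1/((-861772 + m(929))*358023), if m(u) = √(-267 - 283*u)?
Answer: -430886/132943113014578317 - I*√263174/265886226029156634 ≈ -3.2411e-12 - 1.9294e-15*I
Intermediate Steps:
1/((-861772 + m(929))*358023) = 1/(-861772 + √(-267 - 283*929)*358023) = (1/358023)/(-861772 + √(-267 - 262907)) = (1/358023)/(-861772 + √(-263174)) = (1/358023)/(-861772 + I*√263174) = 1/(358023*(-861772 + I*√263174))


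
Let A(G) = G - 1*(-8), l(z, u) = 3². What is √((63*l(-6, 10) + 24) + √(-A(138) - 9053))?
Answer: √(591 + I*√9199) ≈ 24.39 + 1.9662*I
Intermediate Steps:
l(z, u) = 9
A(G) = 8 + G (A(G) = G + 8 = 8 + G)
√((63*l(-6, 10) + 24) + √(-A(138) - 9053)) = √((63*9 + 24) + √(-(8 + 138) - 9053)) = √((567 + 24) + √(-1*146 - 9053)) = √(591 + √(-146 - 9053)) = √(591 + √(-9199)) = √(591 + I*√9199)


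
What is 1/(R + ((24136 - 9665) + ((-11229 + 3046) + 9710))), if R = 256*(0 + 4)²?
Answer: 1/20094 ≈ 4.9766e-5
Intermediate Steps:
R = 4096 (R = 256*4² = 256*16 = 4096)
1/(R + ((24136 - 9665) + ((-11229 + 3046) + 9710))) = 1/(4096 + ((24136 - 9665) + ((-11229 + 3046) + 9710))) = 1/(4096 + (14471 + (-8183 + 9710))) = 1/(4096 + (14471 + 1527)) = 1/(4096 + 15998) = 1/20094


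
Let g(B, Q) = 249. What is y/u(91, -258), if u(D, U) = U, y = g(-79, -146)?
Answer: -83/86 ≈ -0.96512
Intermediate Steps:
y = 249
y/u(91, -258) = 249/(-258) = 249*(-1/258) = -83/86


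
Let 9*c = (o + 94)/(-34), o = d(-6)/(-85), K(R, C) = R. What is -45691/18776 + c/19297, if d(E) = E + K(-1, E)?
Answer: -11466573522971/4711977738360 ≈ -2.4335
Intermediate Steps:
d(E) = -1 + E (d(E) = E - 1 = -1 + E)
o = 7/85 (o = (-1 - 6)/(-85) = -7*(-1/85) = 7/85 ≈ 0.082353)
c = -7997/26010 (c = ((7/85 + 94)/(-34))/9 = (-1/34*7997/85)/9 = (1/9)*(-7997/2890) = -7997/26010 ≈ -0.30746)
-45691/18776 + c/19297 = -45691/18776 - 7997/26010/19297 = -45691*1/18776 - 7997/26010*1/19297 = -45691/18776 - 7997/501914970 = -11466573522971/4711977738360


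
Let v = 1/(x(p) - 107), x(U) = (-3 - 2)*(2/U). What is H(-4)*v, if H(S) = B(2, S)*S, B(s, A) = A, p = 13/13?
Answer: -16/117 ≈ -0.13675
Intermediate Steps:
p = 1 (p = 13*(1/13) = 1)
H(S) = S**2 (H(S) = S*S = S**2)
x(U) = -10/U
v = -1/117 (v = 1/(-10/1 - 107) = 1/(-10*1 - 107) = 1/(-10 - 107) = 1/(-117) = -1/117 ≈ -0.0085470)
H(-4)*v = (-4)**2*(-1/117) = 16*(-1/117) = -16/117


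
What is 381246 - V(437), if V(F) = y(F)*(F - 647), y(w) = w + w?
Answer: 564786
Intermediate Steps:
y(w) = 2*w
V(F) = 2*F*(-647 + F) (V(F) = (2*F)*(F - 647) = (2*F)*(-647 + F) = 2*F*(-647 + F))
381246 - V(437) = 381246 - 2*437*(-647 + 437) = 381246 - 2*437*(-210) = 381246 - 1*(-183540) = 381246 + 183540 = 564786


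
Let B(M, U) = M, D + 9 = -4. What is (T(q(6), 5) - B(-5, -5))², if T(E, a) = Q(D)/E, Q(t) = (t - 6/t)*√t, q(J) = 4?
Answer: (260 - 163*I*√13)²/2704 ≈ -102.74 - 113.02*I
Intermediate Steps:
D = -13 (D = -9 - 4 = -13)
Q(t) = √t*(t - 6/t) (Q(t) = (t - 6/t)*√t = √t*(t - 6/t))
T(E, a) = -163*I*√13/(13*E) (T(E, a) = ((-6 + (-13)²)/√(-13))/E = ((-I*√13/13)*(-6 + 169))/E = (-I*√13/13*163)/E = (-163*I*√13/13)/E = -163*I*√13/(13*E))
(T(q(6), 5) - B(-5, -5))² = (-163/13*I*√13/4 - 1*(-5))² = (-163/13*I*√13*¼ + 5)² = (-163*I*√13/52 + 5)² = (5 - 163*I*√13/52)²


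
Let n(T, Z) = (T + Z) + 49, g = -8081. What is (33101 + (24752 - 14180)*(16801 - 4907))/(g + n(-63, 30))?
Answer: -125776469/8065 ≈ -15595.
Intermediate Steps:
n(T, Z) = 49 + T + Z
(33101 + (24752 - 14180)*(16801 - 4907))/(g + n(-63, 30)) = (33101 + (24752 - 14180)*(16801 - 4907))/(-8081 + (49 - 63 + 30)) = (33101 + 10572*11894)/(-8081 + 16) = (33101 + 125743368)/(-8065) = 125776469*(-1/8065) = -125776469/8065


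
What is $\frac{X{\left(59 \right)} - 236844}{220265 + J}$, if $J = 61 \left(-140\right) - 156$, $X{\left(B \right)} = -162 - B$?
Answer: $- \frac{237065}{211569} \approx -1.1205$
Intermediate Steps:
$J = -8696$ ($J = -8540 - 156 = -8696$)
$\frac{X{\left(59 \right)} - 236844}{220265 + J} = \frac{\left(-162 - 59\right) - 236844}{220265 - 8696} = \frac{\left(-162 - 59\right) - 236844}{211569} = \left(-221 - 236844\right) \frac{1}{211569} = \left(-237065\right) \frac{1}{211569} = - \frac{237065}{211569}$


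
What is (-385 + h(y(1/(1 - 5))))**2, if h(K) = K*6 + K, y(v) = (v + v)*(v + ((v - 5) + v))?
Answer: 8520561/64 ≈ 1.3313e+5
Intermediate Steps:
y(v) = 2*v*(-5 + 3*v) (y(v) = (2*v)*(v + ((-5 + v) + v)) = (2*v)*(v + (-5 + 2*v)) = (2*v)*(-5 + 3*v) = 2*v*(-5 + 3*v))
h(K) = 7*K (h(K) = 6*K + K = 7*K)
(-385 + h(y(1/(1 - 5))))**2 = (-385 + 7*(2*(-5 + 3/(1 - 5))/(1 - 5)))**2 = (-385 + 7*(2*(-5 + 3/(-4))/(-4)))**2 = (-385 + 7*(2*(-1/4)*(-5 + 3*(-1/4))))**2 = (-385 + 7*(2*(-1/4)*(-5 - 3/4)))**2 = (-385 + 7*(2*(-1/4)*(-23/4)))**2 = (-385 + 7*(23/8))**2 = (-385 + 161/8)**2 = (-2919/8)**2 = 8520561/64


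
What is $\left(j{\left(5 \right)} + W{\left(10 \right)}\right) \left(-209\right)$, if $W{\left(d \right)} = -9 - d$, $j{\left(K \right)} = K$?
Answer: $2926$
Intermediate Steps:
$\left(j{\left(5 \right)} + W{\left(10 \right)}\right) \left(-209\right) = \left(5 - 19\right) \left(-209\right) = \left(-14\right) \left(-209\right) = 2926$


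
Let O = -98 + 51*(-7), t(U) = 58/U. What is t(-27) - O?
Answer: 12227/27 ≈ 452.85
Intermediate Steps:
O = -455 (O = -98 - 357 = -455)
t(-27) - O = 58/(-27) - 1*(-455) = 58*(-1/27) + 455 = -58/27 + 455 = 12227/27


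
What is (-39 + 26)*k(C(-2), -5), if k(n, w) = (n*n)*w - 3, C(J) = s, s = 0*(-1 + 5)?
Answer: 39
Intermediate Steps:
s = 0 (s = 0*4 = 0)
C(J) = 0
k(n, w) = -3 + w*n² (k(n, w) = n²*w - 3 = w*n² - 3 = -3 + w*n²)
(-39 + 26)*k(C(-2), -5) = (-39 + 26)*(-3 - 5*0²) = -13*(-3 - 5*0) = -13*(-3 + 0) = -13*(-3) = 39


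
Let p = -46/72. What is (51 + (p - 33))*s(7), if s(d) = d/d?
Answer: 625/36 ≈ 17.361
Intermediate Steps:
p = -23/36 (p = -46*1/72 = -23/36 ≈ -0.63889)
s(d) = 1
(51 + (p - 33))*s(7) = (51 + (-23/36 - 33))*1 = (51 - 1211/36)*1 = (625/36)*1 = 625/36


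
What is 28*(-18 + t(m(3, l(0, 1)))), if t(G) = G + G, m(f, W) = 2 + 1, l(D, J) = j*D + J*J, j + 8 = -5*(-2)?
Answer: -336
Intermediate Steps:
j = 2 (j = -8 - 5*(-2) = -8 + 10 = 2)
l(D, J) = J² + 2*D (l(D, J) = 2*D + J*J = 2*D + J² = J² + 2*D)
m(f, W) = 3
t(G) = 2*G
28*(-18 + t(m(3, l(0, 1)))) = 28*(-18 + 2*3) = 28*(-18 + 6) = 28*(-12) = -336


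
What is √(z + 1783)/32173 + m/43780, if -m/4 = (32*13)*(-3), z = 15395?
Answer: 1248/10945 + √17178/32173 ≈ 0.11810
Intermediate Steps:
m = 4992 (m = -4*32*13*(-3) = -1664*(-3) = -4*(-1248) = 4992)
√(z + 1783)/32173 + m/43780 = √(15395 + 1783)/32173 + 4992/43780 = √17178*(1/32173) + 4992*(1/43780) = √17178/32173 + 1248/10945 = 1248/10945 + √17178/32173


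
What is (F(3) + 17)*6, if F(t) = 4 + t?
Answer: 144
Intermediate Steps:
(F(3) + 17)*6 = ((4 + 3) + 17)*6 = (7 + 17)*6 = 24*6 = 144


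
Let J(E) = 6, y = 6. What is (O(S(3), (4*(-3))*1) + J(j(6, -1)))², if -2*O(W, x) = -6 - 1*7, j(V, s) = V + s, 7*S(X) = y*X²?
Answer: 625/4 ≈ 156.25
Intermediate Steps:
S(X) = 6*X²/7 (S(X) = (6*X²)/7 = 6*X²/7)
O(W, x) = 13/2 (O(W, x) = -(-6 - 1*7)/2 = -(-6 - 7)/2 = -½*(-13) = 13/2)
(O(S(3), (4*(-3))*1) + J(j(6, -1)))² = (13/2 + 6)² = (25/2)² = 625/4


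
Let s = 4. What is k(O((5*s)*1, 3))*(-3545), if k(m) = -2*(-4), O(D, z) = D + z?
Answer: -28360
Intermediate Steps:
k(m) = 8
k(O((5*s)*1, 3))*(-3545) = 8*(-3545) = -28360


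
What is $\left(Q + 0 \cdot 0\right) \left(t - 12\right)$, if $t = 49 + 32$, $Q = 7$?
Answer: $483$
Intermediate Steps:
$t = 81$
$\left(Q + 0 \cdot 0\right) \left(t - 12\right) = \left(7 + 0 \cdot 0\right) \left(81 - 12\right) = \left(7 + 0\right) 69 = 7 \cdot 69 = 483$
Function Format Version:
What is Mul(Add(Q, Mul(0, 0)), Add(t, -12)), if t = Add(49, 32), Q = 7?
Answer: 483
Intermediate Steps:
t = 81
Mul(Add(Q, Mul(0, 0)), Add(t, -12)) = Mul(Add(7, Mul(0, 0)), Add(81, -12)) = Mul(Add(7, 0), 69) = Mul(7, 69) = 483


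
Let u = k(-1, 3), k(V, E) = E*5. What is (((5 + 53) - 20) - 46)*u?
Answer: -120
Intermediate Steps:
k(V, E) = 5*E
u = 15 (u = 5*3 = 15)
(((5 + 53) - 20) - 46)*u = (((5 + 53) - 20) - 46)*15 = ((58 - 20) - 46)*15 = (38 - 46)*15 = -8*15 = -120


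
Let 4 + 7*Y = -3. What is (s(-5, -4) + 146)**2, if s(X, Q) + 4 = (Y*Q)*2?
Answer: 22500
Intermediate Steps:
Y = -1 (Y = -4/7 + (1/7)*(-3) = -4/7 - 3/7 = -1)
s(X, Q) = -4 - 2*Q (s(X, Q) = -4 - Q*2 = -4 - 2*Q)
(s(-5, -4) + 146)**2 = ((-4 - 2*(-4)) + 146)**2 = ((-4 + 8) + 146)**2 = (4 + 146)**2 = 150**2 = 22500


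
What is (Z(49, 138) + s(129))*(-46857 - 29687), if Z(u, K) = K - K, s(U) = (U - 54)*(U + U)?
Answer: -1481126400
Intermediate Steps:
s(U) = 2*U*(-54 + U) (s(U) = (-54 + U)*(2*U) = 2*U*(-54 + U))
Z(u, K) = 0
(Z(49, 138) + s(129))*(-46857 - 29687) = (0 + 2*129*(-54 + 129))*(-46857 - 29687) = (0 + 2*129*75)*(-76544) = (0 + 19350)*(-76544) = 19350*(-76544) = -1481126400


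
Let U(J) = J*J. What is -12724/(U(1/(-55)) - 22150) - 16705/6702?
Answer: -287112325615/149686375266 ≈ -1.9181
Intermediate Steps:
U(J) = J²
-12724/(U(1/(-55)) - 22150) - 16705/6702 = -12724/((1/(-55))² - 22150) - 16705/6702 = -12724/((-1/55)² - 22150) - 16705*1/6702 = -12724/(1/3025 - 22150) - 16705/6702 = -12724/(-67003749/3025) - 16705/6702 = -12724*(-3025/67003749) - 16705/6702 = 38490100/67003749 - 16705/6702 = -287112325615/149686375266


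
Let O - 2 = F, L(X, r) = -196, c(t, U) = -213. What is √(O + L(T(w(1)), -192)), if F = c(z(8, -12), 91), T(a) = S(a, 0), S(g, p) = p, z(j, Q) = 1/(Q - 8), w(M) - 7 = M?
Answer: I*√407 ≈ 20.174*I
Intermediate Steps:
w(M) = 7 + M
z(j, Q) = 1/(-8 + Q)
T(a) = 0
F = -213
O = -211 (O = 2 - 213 = -211)
√(O + L(T(w(1)), -192)) = √(-211 - 196) = √(-407) = I*√407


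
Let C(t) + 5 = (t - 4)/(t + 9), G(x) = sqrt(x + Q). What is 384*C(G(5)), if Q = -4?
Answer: -10176/5 ≈ -2035.2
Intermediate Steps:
G(x) = sqrt(-4 + x) (G(x) = sqrt(x - 4) = sqrt(-4 + x))
C(t) = -5 + (-4 + t)/(9 + t) (C(t) = -5 + (t - 4)/(t + 9) = -5 + (-4 + t)/(9 + t))
384*C(G(5)) = 384*((-49 - 4*sqrt(-4 + 5))/(9 + sqrt(-4 + 5))) = 384*((-49 - 4*sqrt(1))/(9 + sqrt(1))) = 384*((-49 - 4*1)/(9 + 1)) = 384*((-49 - 4)/10) = 384*((1/10)*(-53)) = 384*(-53/10) = -10176/5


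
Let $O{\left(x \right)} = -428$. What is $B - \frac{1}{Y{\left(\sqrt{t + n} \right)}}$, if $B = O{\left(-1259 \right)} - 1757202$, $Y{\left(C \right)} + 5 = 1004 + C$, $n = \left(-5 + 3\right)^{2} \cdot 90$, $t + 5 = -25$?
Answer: $- \frac{584512160243}{332557} + \frac{\sqrt{330}}{997671} \approx -1.7576 \cdot 10^{6}$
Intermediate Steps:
$t = -30$ ($t = -5 - 25 = -30$)
$n = 360$ ($n = \left(-2\right)^{2} \cdot 90 = 4 \cdot 90 = 360$)
$Y{\left(C \right)} = 999 + C$ ($Y{\left(C \right)} = -5 + \left(1004 + C\right) = 999 + C$)
$B = -1757630$ ($B = -428 - 1757202 = -1757630$)
$B - \frac{1}{Y{\left(\sqrt{t + n} \right)}} = -1757630 - \frac{1}{999 + \sqrt{-30 + 360}} = -1757630 - \frac{1}{999 + \sqrt{330}}$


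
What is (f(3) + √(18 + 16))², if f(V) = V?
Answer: (3 + √34)² ≈ 77.986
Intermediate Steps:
(f(3) + √(18 + 16))² = (3 + √(18 + 16))² = (3 + √34)²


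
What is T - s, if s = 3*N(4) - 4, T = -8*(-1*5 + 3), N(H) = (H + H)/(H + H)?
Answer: 17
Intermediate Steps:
N(H) = 1 (N(H) = (2*H)/((2*H)) = (2*H)*(1/(2*H)) = 1)
T = 16 (T = -8*(-5 + 3) = -8*(-2) = 16)
s = -1 (s = 3*1 - 4 = 3 - 4 = -1)
T - s = 16 - 1*(-1) = 16 + 1 = 17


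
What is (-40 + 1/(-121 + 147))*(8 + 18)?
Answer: -1039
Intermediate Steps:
(-40 + 1/(-121 + 147))*(8 + 18) = (-40 + 1/26)*26 = -1039/26*26 = -1039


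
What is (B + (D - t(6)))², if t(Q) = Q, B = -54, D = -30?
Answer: 8100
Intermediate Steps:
(B + (D - t(6)))² = (-54 + (-30 - 1*6))² = (-54 + (-30 - 6))² = (-54 - 36)² = (-90)² = 8100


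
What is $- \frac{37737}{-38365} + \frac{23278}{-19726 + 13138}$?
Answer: $- \frac{322224557}{126374310} \approx -2.5498$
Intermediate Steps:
$- \frac{37737}{-38365} + \frac{23278}{-19726 + 13138} = \left(-37737\right) \left(- \frac{1}{38365}\right) + \frac{23278}{-6588} = \frac{37737}{38365} + 23278 \left(- \frac{1}{6588}\right) = \frac{37737}{38365} - \frac{11639}{3294} = - \frac{322224557}{126374310}$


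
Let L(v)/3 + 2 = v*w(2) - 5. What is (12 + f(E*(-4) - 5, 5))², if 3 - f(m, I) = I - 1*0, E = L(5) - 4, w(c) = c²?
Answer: 100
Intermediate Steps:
L(v) = -21 + 12*v (L(v) = -6 + 3*(v*2² - 5) = -6 + 3*(v*4 - 5) = -6 + 3*(4*v - 5) = -6 + 3*(-5 + 4*v) = -6 + (-15 + 12*v) = -21 + 12*v)
E = 35 (E = (-21 + 12*5) - 4 = (-21 + 60) - 4 = 39 - 4 = 35)
f(m, I) = 3 - I (f(m, I) = 3 - (I - 1*0) = 3 - (I + 0) = 3 - I)
(12 + f(E*(-4) - 5, 5))² = (12 + (3 - 1*5))² = (12 + (3 - 5))² = (12 - 2)² = 10² = 100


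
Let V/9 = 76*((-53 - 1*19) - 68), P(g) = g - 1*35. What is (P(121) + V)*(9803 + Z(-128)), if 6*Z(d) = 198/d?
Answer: -60023523587/64 ≈ -9.3787e+8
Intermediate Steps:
Z(d) = 33/d (Z(d) = (198/d)/6 = 33/d)
P(g) = -35 + g (P(g) = g - 35 = -35 + g)
V = -95760 (V = 9*(76*((-53 - 1*19) - 68)) = 9*(76*((-53 - 19) - 68)) = 9*(76*(-72 - 68)) = 9*(76*(-140)) = 9*(-10640) = -95760)
(P(121) + V)*(9803 + Z(-128)) = ((-35 + 121) - 95760)*(9803 + 33/(-128)) = (86 - 95760)*(9803 + 33*(-1/128)) = -95674*(9803 - 33/128) = -95674*1254751/128 = -60023523587/64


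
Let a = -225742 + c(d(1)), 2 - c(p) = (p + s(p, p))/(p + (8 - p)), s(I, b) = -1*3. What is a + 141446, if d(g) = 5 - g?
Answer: -674353/8 ≈ -84294.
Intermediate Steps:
s(I, b) = -3
c(p) = 19/8 - p/8 (c(p) = 2 - (p - 3)/(p + (8 - p)) = 2 - (-3 + p)/8 = 2 - (-3/8 + p/8) = 2 + (3/8 - p/8) = 19/8 - p/8)
a = -1805921/8 (a = -225742 + (19/8 - (5 - 1*1)/8) = -225742 + (19/8 - (5 - 1)/8) = -225742 + (19/8 - 1/8*4) = -225742 + (19/8 - 1/2) = -225742 + 15/8 = -1805921/8 ≈ -2.2574e+5)
a + 141446 = -1805921/8 + 141446 = -674353/8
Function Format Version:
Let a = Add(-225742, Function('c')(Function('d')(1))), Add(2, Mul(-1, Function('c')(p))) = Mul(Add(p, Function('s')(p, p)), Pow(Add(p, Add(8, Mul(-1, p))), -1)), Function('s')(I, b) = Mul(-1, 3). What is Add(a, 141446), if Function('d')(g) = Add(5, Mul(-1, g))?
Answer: Rational(-674353, 8) ≈ -84294.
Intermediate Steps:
Function('s')(I, b) = -3
Function('c')(p) = Add(Rational(19, 8), Mul(Rational(-1, 8), p)) (Function('c')(p) = Add(2, Mul(-1, Mul(Add(p, -3), Pow(Add(p, Add(8, Mul(-1, p))), -1)))) = Add(2, Mul(-1, Mul(Add(-3, p), Pow(8, -1)))) = Add(2, Mul(-1, Mul(Add(-3, p), Rational(1, 8)))) = Add(2, Mul(-1, Add(Rational(-3, 8), Mul(Rational(1, 8), p)))) = Add(2, Add(Rational(3, 8), Mul(Rational(-1, 8), p))) = Add(Rational(19, 8), Mul(Rational(-1, 8), p)))
a = Rational(-1805921, 8) (a = Add(-225742, Add(Rational(19, 8), Mul(Rational(-1, 8), Add(5, Mul(-1, 1))))) = Add(-225742, Add(Rational(19, 8), Mul(Rational(-1, 8), Add(5, -1)))) = Add(-225742, Add(Rational(19, 8), Mul(Rational(-1, 8), 4))) = Add(-225742, Add(Rational(19, 8), Rational(-1, 2))) = Add(-225742, Rational(15, 8)) = Rational(-1805921, 8) ≈ -2.2574e+5)
Add(a, 141446) = Add(Rational(-1805921, 8), 141446) = Rational(-674353, 8)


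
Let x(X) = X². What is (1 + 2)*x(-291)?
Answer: 254043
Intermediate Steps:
(1 + 2)*x(-291) = (1 + 2)*(-291)² = 3*84681 = 254043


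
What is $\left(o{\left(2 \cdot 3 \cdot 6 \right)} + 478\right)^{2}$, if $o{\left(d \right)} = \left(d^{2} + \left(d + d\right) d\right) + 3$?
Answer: $19088161$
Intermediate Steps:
$o{\left(d \right)} = 3 + 3 d^{2}$ ($o{\left(d \right)} = \left(d^{2} + 2 d d\right) + 3 = \left(d^{2} + 2 d^{2}\right) + 3 = 3 d^{2} + 3 = 3 + 3 d^{2}$)
$\left(o{\left(2 \cdot 3 \cdot 6 \right)} + 478\right)^{2} = \left(\left(3 + 3 \left(2 \cdot 3 \cdot 6\right)^{2}\right) + 478\right)^{2} = \left(\left(3 + 3 \left(6 \cdot 6\right)^{2}\right) + 478\right)^{2} = \left(\left(3 + 3 \cdot 36^{2}\right) + 478\right)^{2} = \left(\left(3 + 3 \cdot 1296\right) + 478\right)^{2} = \left(\left(3 + 3888\right) + 478\right)^{2} = \left(3891 + 478\right)^{2} = 4369^{2} = 19088161$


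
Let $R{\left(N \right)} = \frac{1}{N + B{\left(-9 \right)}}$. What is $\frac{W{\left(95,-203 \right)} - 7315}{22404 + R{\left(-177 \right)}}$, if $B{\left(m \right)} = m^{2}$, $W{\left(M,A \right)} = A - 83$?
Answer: $- \frac{729696}{2150783} \approx -0.33927$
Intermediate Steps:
$W{\left(M,A \right)} = -83 + A$
$R{\left(N \right)} = \frac{1}{81 + N}$ ($R{\left(N \right)} = \frac{1}{N + \left(-9\right)^{2}} = \frac{1}{N + 81} = \frac{1}{81 + N}$)
$\frac{W{\left(95,-203 \right)} - 7315}{22404 + R{\left(-177 \right)}} = \frac{\left(-83 - 203\right) - 7315}{22404 + \frac{1}{81 - 177}} = \frac{-286 - 7315}{22404 + \frac{1}{-96}} = - \frac{7601}{22404 - \frac{1}{96}} = - \frac{7601}{\frac{2150783}{96}} = \left(-7601\right) \frac{96}{2150783} = - \frac{729696}{2150783}$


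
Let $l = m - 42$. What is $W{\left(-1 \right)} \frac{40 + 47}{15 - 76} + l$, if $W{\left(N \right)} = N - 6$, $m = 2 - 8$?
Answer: $- \frac{2319}{61} \approx -38.016$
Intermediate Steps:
$m = -6$ ($m = 2 - 8 = -6$)
$W{\left(N \right)} = -6 + N$ ($W{\left(N \right)} = N - 6 = -6 + N$)
$l = -48$ ($l = -6 - 42 = -48$)
$W{\left(-1 \right)} \frac{40 + 47}{15 - 76} + l = \left(-6 - 1\right) \frac{40 + 47}{15 - 76} - 48 = - 7 \frac{87}{-61} - 48 = - 7 \cdot 87 \left(- \frac{1}{61}\right) - 48 = \left(-7\right) \left(- \frac{87}{61}\right) - 48 = \frac{609}{61} - 48 = - \frac{2319}{61}$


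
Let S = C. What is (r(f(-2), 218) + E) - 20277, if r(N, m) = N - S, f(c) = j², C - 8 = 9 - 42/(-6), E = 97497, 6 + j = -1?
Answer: 77245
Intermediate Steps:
j = -7 (j = -6 - 1 = -7)
C = 24 (C = 8 + (9 - 42/(-6)) = 8 + (9 - 42*(-1)/6) = 8 + (9 - 7*(-1)) = 8 + (9 + 7) = 8 + 16 = 24)
f(c) = 49 (f(c) = (-7)² = 49)
S = 24
r(N, m) = -24 + N (r(N, m) = N - 1*24 = N - 24 = -24 + N)
(r(f(-2), 218) + E) - 20277 = ((-24 + 49) + 97497) - 20277 = (25 + 97497) - 20277 = 97522 - 20277 = 77245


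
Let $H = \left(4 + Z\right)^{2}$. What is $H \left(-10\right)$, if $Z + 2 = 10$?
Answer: $-1440$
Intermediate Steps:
$Z = 8$ ($Z = -2 + 10 = 8$)
$H = 144$ ($H = \left(4 + 8\right)^{2} = 12^{2} = 144$)
$H \left(-10\right) = 144 \left(-10\right) = -1440$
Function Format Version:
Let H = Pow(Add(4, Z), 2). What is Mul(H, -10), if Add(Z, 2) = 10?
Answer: -1440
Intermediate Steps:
Z = 8 (Z = Add(-2, 10) = 8)
H = 144 (H = Pow(Add(4, 8), 2) = Pow(12, 2) = 144)
Mul(H, -10) = Mul(144, -10) = -1440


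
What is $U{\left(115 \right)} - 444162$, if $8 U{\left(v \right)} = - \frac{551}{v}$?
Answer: $- \frac{408629591}{920} \approx -4.4416 \cdot 10^{5}$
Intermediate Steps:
$U{\left(v \right)} = - \frac{551}{8 v}$ ($U{\left(v \right)} = \frac{\left(-551\right) \frac{1}{v}}{8} = - \frac{551}{8 v}$)
$U{\left(115 \right)} - 444162 = - \frac{551}{8 \cdot 115} - 444162 = \left(- \frac{551}{8}\right) \frac{1}{115} - 444162 = - \frac{551}{920} - 444162 = - \frac{408629591}{920}$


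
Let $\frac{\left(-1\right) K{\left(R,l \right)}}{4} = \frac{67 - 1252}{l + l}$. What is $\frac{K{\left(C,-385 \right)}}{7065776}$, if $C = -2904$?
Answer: $- \frac{237}{272032376} \approx -8.7122 \cdot 10^{-7}$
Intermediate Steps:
$K{\left(R,l \right)} = \frac{2370}{l}$ ($K{\left(R,l \right)} = - 4 \frac{67 - 1252}{l + l} = - 4 \left(- \frac{1185}{2 l}\right) = \frac{2370}{l}$)
$\frac{K{\left(C,-385 \right)}}{7065776} = \frac{2370 \frac{1}{-385}}{7065776} = 2370 \left(- \frac{1}{385}\right) \frac{1}{7065776} = \left(- \frac{474}{77}\right) \frac{1}{7065776} = - \frac{237}{272032376}$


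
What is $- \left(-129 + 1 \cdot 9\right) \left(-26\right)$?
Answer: $-3120$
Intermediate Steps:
$- \left(-129 + 1 \cdot 9\right) \left(-26\right) = - \left(-129 + 9\right) \left(-26\right) = - \left(-120\right) \left(-26\right) = \left(-1\right) 3120 = -3120$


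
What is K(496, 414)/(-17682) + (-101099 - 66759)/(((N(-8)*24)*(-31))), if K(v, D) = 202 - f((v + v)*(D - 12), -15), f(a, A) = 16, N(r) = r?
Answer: -247431019/8770272 ≈ -28.212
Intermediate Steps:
K(v, D) = 186 (K(v, D) = 202 - 1*16 = 202 - 16 = 186)
K(496, 414)/(-17682) + (-101099 - 66759)/(((N(-8)*24)*(-31))) = 186/(-17682) + (-101099 - 66759)/((-8*24*(-31))) = 186*(-1/17682) - 167858/((-192*(-31))) = -31/2947 - 167858/5952 = -31/2947 - 167858*1/5952 = -31/2947 - 83929/2976 = -247431019/8770272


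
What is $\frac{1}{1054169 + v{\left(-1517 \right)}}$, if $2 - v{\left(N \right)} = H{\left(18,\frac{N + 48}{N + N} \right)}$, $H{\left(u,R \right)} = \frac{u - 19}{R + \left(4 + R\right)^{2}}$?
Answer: $\frac{189552971}{199821254197197} \approx 9.4861 \cdot 10^{-7}$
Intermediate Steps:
$H{\left(u,R \right)} = \frac{-19 + u}{R + \left(4 + R\right)^{2}}$
$v{\left(N \right)} = 2 + \frac{1}{\left(4 + \frac{48 + N}{2 N}\right)^{2} + \frac{48 + N}{2 N}}$ ($v{\left(N \right)} = 2 - \frac{-19 + 18}{\frac{N + 48}{N + N} + \left(4 + \frac{N + 48}{N + N}\right)^{2}} = 2 - \frac{1}{\frac{48 + N}{2 N} + \left(4 + \frac{48 + N}{2 N}\right)^{2}} \left(-1\right) = 2 - \frac{1}{\left(4 + \frac{48 + N}{2 N}\right)^{2} + \frac{48 + N}{2 N}} \left(-1\right) = 2 - - \frac{1}{\left(4 + \frac{48 + N}{2 N}\right)^{2} + \frac{48 + N}{2 N}} = 2 + \frac{1}{\left(4 + \frac{48 + N}{2 N}\right)^{2} + \frac{48 + N}{2 N}}$)
$\frac{1}{1054169 + v{\left(-1517 \right)}} = \frac{1}{1054169 + \frac{2 \left(2304 + 85 \left(-1517\right)^{2} + 960 \left(-1517\right)\right)}{2304 + 83 \left(-1517\right)^{2} + 960 \left(-1517\right)}} = \frac{1}{1054169 + \frac{2 \left(2304 + 85 \cdot 2301289 - 1456320\right)}{2304 + 83 \cdot 2301289 - 1456320}} = \frac{1}{1054169 + \frac{2 \left(2304 + 195609565 - 1456320\right)}{2304 + 191006987 - 1456320}} = \frac{1}{1054169 + 2 \cdot \frac{1}{189552971} \cdot 194155549} = \frac{1}{1054169 + \frac{388311098}{189552971}} = \frac{1}{\frac{199821254197197}{189552971}} = \frac{189552971}{199821254197197}$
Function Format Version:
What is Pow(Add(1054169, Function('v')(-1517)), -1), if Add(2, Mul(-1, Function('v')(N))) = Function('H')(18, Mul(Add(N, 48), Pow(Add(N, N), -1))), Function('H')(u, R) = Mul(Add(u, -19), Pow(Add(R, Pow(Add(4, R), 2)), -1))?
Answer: Rational(189552971, 199821254197197) ≈ 9.4861e-7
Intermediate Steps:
Function('H')(u, R) = Mul(Pow(Add(R, Pow(Add(4, R), 2)), -1), Add(-19, u)) (Function('H')(u, R) = Mul(Add(-19, u), Pow(Add(R, Pow(Add(4, R), 2)), -1)) = Mul(Pow(Add(R, Pow(Add(4, R), 2)), -1), Add(-19, u)))
Function('v')(N) = Add(2, Pow(Add(Pow(Add(4, Mul(Rational(1, 2), Pow(N, -1), Add(48, N))), 2), Mul(Rational(1, 2), Pow(N, -1), Add(48, N))), -1)) (Function('v')(N) = Add(2, Mul(-1, Mul(Pow(Add(Mul(Add(N, 48), Pow(Add(N, N), -1)), Pow(Add(4, Mul(Add(N, 48), Pow(Add(N, N), -1))), 2)), -1), Add(-19, 18)))) = Add(2, Mul(-1, Mul(Pow(Add(Mul(Add(48, N), Pow(Mul(2, N), -1)), Pow(Add(4, Mul(Add(48, N), Pow(Mul(2, N), -1))), 2)), -1), -1))) = Add(2, Mul(-1, Mul(Pow(Add(Mul(Add(48, N), Mul(Rational(1, 2), Pow(N, -1))), Pow(Add(4, Mul(Add(48, N), Mul(Rational(1, 2), Pow(N, -1)))), 2)), -1), -1))) = Add(2, Mul(-1, Mul(Pow(Add(Mul(Rational(1, 2), Pow(N, -1), Add(48, N)), Pow(Add(4, Mul(Rational(1, 2), Pow(N, -1), Add(48, N))), 2)), -1), -1))) = Add(2, Mul(-1, Mul(Pow(Add(Pow(Add(4, Mul(Rational(1, 2), Pow(N, -1), Add(48, N))), 2), Mul(Rational(1, 2), Pow(N, -1), Add(48, N))), -1), -1))) = Add(2, Mul(-1, Mul(-1, Pow(Add(Pow(Add(4, Mul(Rational(1, 2), Pow(N, -1), Add(48, N))), 2), Mul(Rational(1, 2), Pow(N, -1), Add(48, N))), -1)))) = Add(2, Pow(Add(Pow(Add(4, Mul(Rational(1, 2), Pow(N, -1), Add(48, N))), 2), Mul(Rational(1, 2), Pow(N, -1), Add(48, N))), -1)))
Pow(Add(1054169, Function('v')(-1517)), -1) = Pow(Add(1054169, Mul(2, Pow(Add(2304, Mul(83, Pow(-1517, 2)), Mul(960, -1517)), -1), Add(2304, Mul(85, Pow(-1517, 2)), Mul(960, -1517)))), -1) = Pow(Add(1054169, Mul(2, Pow(Add(2304, Mul(83, 2301289), -1456320), -1), Add(2304, Mul(85, 2301289), -1456320))), -1) = Pow(Add(1054169, Mul(2, Pow(Add(2304, 191006987, -1456320), -1), Add(2304, 195609565, -1456320))), -1) = Pow(Add(1054169, Mul(2, Pow(189552971, -1), 194155549)), -1) = Pow(Add(1054169, Mul(2, Rational(1, 189552971), 194155549)), -1) = Pow(Add(1054169, Rational(388311098, 189552971)), -1) = Pow(Rational(199821254197197, 189552971), -1) = Rational(189552971, 199821254197197)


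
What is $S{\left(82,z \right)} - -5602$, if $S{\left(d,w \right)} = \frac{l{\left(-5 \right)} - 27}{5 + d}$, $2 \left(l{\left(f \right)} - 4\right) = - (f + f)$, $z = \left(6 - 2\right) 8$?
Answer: $\frac{162452}{29} \approx 5601.8$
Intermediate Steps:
$z = 32$ ($z = 4 \cdot 8 = 32$)
$l{\left(f \right)} = 4 - f$ ($l{\left(f \right)} = 4 + \frac{\left(-1\right) \left(f + f\right)}{2} = 4 + \frac{\left(-1\right) 2 f}{2} = 4 + \frac{\left(-2\right) f}{2} = 4 - f$)
$S{\left(d,w \right)} = - \frac{18}{5 + d}$ ($S{\left(d,w \right)} = \frac{\left(4 - -5\right) - 27}{5 + d} = \frac{\left(4 + 5\right) - 27}{5 + d} = \frac{9 - 27}{5 + d} = - \frac{18}{5 + d}$)
$S{\left(82,z \right)} - -5602 = - \frac{18}{5 + 82} - -5602 = - \frac{18}{87} + 5602 = \left(-18\right) \frac{1}{87} + 5602 = - \frac{6}{29} + 5602 = \frac{162452}{29}$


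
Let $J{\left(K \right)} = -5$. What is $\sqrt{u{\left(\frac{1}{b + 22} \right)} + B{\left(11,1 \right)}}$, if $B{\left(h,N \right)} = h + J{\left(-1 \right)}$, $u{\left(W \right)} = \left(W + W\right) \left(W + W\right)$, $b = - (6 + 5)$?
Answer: $\frac{\sqrt{730}}{11} \approx 2.4562$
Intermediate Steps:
$b = -11$ ($b = \left(-1\right) 11 = -11$)
$u{\left(W \right)} = 4 W^{2}$ ($u{\left(W \right)} = 2 W 2 W = 4 W^{2}$)
$B{\left(h,N \right)} = -5 + h$ ($B{\left(h,N \right)} = h - 5 = -5 + h$)
$\sqrt{u{\left(\frac{1}{b + 22} \right)} + B{\left(11,1 \right)}} = \sqrt{4 \left(\frac{1}{-11 + 22}\right)^{2} + \left(-5 + 11\right)} = \sqrt{4 \left(\frac{1}{11}\right)^{2} + 6} = \sqrt{\frac{4}{121} + 6} = \sqrt{\frac{730}{121}} = \frac{\sqrt{730}}{11}$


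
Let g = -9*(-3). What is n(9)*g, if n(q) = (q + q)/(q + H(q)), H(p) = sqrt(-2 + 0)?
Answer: 4374/83 - 486*I*sqrt(2)/83 ≈ 52.699 - 8.2808*I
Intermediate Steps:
g = 27
H(p) = I*sqrt(2) (H(p) = sqrt(-2) = I*sqrt(2))
n(q) = 2*q/(q + I*sqrt(2)) (n(q) = (q + q)/(q + I*sqrt(2)) = (2*q)/(q + I*sqrt(2)) = 2*q/(q + I*sqrt(2)))
n(9)*g = (2*9/(9 + I*sqrt(2)))*27 = (18/(9 + I*sqrt(2)))*27 = 486/(9 + I*sqrt(2))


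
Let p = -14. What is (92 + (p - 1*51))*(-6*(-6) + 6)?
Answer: 1134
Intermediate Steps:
(92 + (p - 1*51))*(-6*(-6) + 6) = (92 + (-14 - 1*51))*(-6*(-6) + 6) = (92 + (-14 - 51))*(36 + 6) = (92 - 65)*42 = 27*42 = 1134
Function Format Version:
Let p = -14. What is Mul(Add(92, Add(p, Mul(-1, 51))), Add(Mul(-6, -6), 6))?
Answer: 1134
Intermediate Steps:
Mul(Add(92, Add(p, Mul(-1, 51))), Add(Mul(-6, -6), 6)) = Mul(Add(92, Add(-14, Mul(-1, 51))), Add(Mul(-6, -6), 6)) = Mul(Add(92, Add(-14, -51)), Add(36, 6)) = Mul(Add(92, -65), 42) = Mul(27, 42) = 1134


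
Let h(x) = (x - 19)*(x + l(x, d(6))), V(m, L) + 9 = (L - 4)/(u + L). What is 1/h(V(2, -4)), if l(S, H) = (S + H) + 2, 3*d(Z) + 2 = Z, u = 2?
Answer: 1/160 ≈ 0.0062500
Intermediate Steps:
d(Z) = -⅔ + Z/3
V(m, L) = -9 + (-4 + L)/(2 + L) (V(m, L) = -9 + (L - 4)/(2 + L) = -9 + (-4 + L)/(2 + L))
l(S, H) = 2 + H + S (l(S, H) = (H + S) + 2 = 2 + H + S)
h(x) = (-19 + x)*(10/3 + 2*x) (h(x) = (x - 19)*(x + (2 + (-⅔ + (⅓)*6) + x)) = (-19 + x)*(x + (2 + (-⅔ + 2) + x)) = (-19 + x)*(x + (2 + 4/3 + x)) = (-19 + x)*(x + (10/3 + x)) = (-19 + x)*(10/3 + 2*x))
1/h(V(2, -4)) = 1/(-190/3 + 2*(2*(-11 - 4*(-4))/(2 - 4))² - 208*(-11 - 4*(-4))/(3*(2 - 4))) = 1/(-190/3 + 2*(2*(-11 + 16)/(-2))² - 208*(-11 + 16)/(3*(-2))) = 1/(-190/3 + 2*(2*(-½)*5)² - 208*(-1)*5/(3*2)) = 1/(-190/3 + 2*(-5)² - 104/3*(-5)) = 1/(-190/3 + 2*25 + 520/3) = 1/(-190/3 + 50 + 520/3) = 1/160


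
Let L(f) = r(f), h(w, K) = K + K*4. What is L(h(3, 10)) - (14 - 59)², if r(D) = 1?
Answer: -2024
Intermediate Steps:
h(w, K) = 5*K (h(w, K) = K + 4*K = 5*K)
L(f) = 1
L(h(3, 10)) - (14 - 59)² = 1 - (14 - 59)² = 1 - 1*(-45)² = 1 - 1*2025 = 1 - 2025 = -2024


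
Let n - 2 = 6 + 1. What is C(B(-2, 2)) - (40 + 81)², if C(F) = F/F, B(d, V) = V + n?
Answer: -14640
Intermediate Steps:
n = 9 (n = 2 + (6 + 1) = 2 + 7 = 9)
B(d, V) = 9 + V (B(d, V) = V + 9 = 9 + V)
C(F) = 1
C(B(-2, 2)) - (40 + 81)² = 1 - (40 + 81)² = 1 - 1*121² = 1 - 1*14641 = 1 - 14641 = -14640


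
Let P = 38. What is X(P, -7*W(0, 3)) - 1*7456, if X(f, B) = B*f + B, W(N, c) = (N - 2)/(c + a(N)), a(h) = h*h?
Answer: -7274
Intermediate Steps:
a(h) = h²
W(N, c) = (-2 + N)/(c + N²) (W(N, c) = (N - 2)/(c + N²) = (-2 + N)/(c + N²))
X(f, B) = B + B*f
X(P, -7*W(0, 3)) - 1*7456 = (-7*(-2 + 0)/(3 + 0²))*(1 + 38) - 1*7456 = -7*(-2)/(3 + 0)*39 - 7456 = -7*(-2)/3*39 - 7456 = -7*(-⅔)*39 - 7456 = (14/3)*39 - 7456 = 182 - 7456 = -7274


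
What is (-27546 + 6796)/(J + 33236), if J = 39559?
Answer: -4150/14559 ≈ -0.28505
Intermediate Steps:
(-27546 + 6796)/(J + 33236) = (-27546 + 6796)/(39559 + 33236) = -20750/72795 = -20750*1/72795 = -4150/14559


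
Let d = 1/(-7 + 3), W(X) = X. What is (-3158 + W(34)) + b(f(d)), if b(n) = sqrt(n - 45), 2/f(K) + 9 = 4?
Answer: -3124 + I*sqrt(1135)/5 ≈ -3124.0 + 6.738*I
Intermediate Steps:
d = -1/4 (d = 1/(-4) = -1/4 ≈ -0.25000)
f(K) = -2/5 (f(K) = 2/(-9 + 4) = 2/(-5) = 2*(-1/5) = -2/5)
b(n) = sqrt(-45 + n)
(-3158 + W(34)) + b(f(d)) = (-3158 + 34) + sqrt(-45 - 2/5) = -3124 + sqrt(-227/5) = -3124 + I*sqrt(1135)/5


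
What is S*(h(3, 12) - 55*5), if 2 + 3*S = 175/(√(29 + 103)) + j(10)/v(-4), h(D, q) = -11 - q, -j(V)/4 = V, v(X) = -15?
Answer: -596/9 - 26075*√33/99 ≈ -1579.2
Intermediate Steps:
j(V) = -4*V
S = 2/9 + 175*√33/198 (S = -⅔ + (175/(√(29 + 103)) - 4*10/(-15))/3 = -⅔ + (175/(√132) - 40*(-1/15))/3 = -⅔ + (175/((2*√33)) + 8/3)/3 = -⅔ + (175*(√33/66) + 8/3)/3 = -⅔ + (175*√33/66 + 8/3)/3 = -⅔ + (8/3 + 175*√33/66)/3 = -⅔ + (8/9 + 175*√33/198) = 2/9 + 175*√33/198 ≈ 5.2995)
S*(h(3, 12) - 55*5) = (2/9 + 175*√33/198)*((-11 - 1*12) - 55*5) = (2/9 + 175*√33/198)*((-11 - 12) - 275) = (2/9 + 175*√33/198)*(-23 - 275) = (2/9 + 175*√33/198)*(-298) = -596/9 - 26075*√33/99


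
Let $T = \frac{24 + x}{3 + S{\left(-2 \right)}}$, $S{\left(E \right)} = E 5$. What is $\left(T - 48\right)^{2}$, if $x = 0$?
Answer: $\frac{129600}{49} \approx 2644.9$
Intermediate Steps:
$S{\left(E \right)} = 5 E$
$T = - \frac{24}{7}$ ($T = \frac{24 + 0}{3 + 5 \left(-2\right)} = \frac{24}{3 - 10} = \frac{24}{-7} = 24 \left(- \frac{1}{7}\right) = - \frac{24}{7} \approx -3.4286$)
$\left(T - 48\right)^{2} = \left(- \frac{24}{7} - 48\right)^{2} = \left(- \frac{360}{7}\right)^{2} = \frac{129600}{49}$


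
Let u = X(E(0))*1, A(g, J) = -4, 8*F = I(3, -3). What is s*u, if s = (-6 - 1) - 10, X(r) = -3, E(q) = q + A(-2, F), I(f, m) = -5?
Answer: 51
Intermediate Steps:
F = -5/8 (F = (⅛)*(-5) = -5/8 ≈ -0.62500)
E(q) = -4 + q (E(q) = q - 4 = -4 + q)
u = -3 (u = -3*1 = -3)
s = -17 (s = -7 - 10 = -17)
s*u = -17*(-3) = 51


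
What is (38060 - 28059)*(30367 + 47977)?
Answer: 783518344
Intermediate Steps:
(38060 - 28059)*(30367 + 47977) = 10001*78344 = 783518344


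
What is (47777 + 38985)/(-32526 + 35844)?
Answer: 43381/1659 ≈ 26.149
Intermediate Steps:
(47777 + 38985)/(-32526 + 35844) = 86762/3318 = 86762*(1/3318) = 43381/1659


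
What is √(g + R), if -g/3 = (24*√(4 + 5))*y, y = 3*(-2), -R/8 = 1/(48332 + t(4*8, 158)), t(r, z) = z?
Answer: 2*√190453663855/24245 ≈ 36.000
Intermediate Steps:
R = -4/24245 (R = -8/(48332 + 158) = -8/48490 = -8*1/48490 = -4/24245 ≈ -0.00016498)
y = -6
g = 1296 (g = -3*24*√(4 + 5)*(-6) = -3*24*√9*(-6) = -3*24*3*(-6) = -216*(-6) = -3*(-432) = 1296)
√(g + R) = √(1296 - 4/24245) = √(31421516/24245) = 2*√190453663855/24245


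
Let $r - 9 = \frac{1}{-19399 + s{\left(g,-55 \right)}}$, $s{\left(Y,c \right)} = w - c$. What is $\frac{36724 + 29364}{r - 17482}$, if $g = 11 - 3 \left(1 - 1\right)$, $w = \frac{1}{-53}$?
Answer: $- \frac{33877799252}{8956948131} \approx -3.7823$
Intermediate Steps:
$w = - \frac{1}{53} \approx -0.018868$
$g = 11$ ($g = 11 - 3 \cdot 0 = 11 - 0 = 11 + 0 = 11$)
$s{\left(Y,c \right)} = - \frac{1}{53} - c$
$r = \frac{9227044}{1025233}$ ($r = 9 + \frac{1}{-19399 - - \frac{2914}{53}} = 9 + \frac{1}{-19399 + \left(- \frac{1}{53} + 55\right)} = 9 + \frac{1}{-19399 + \frac{2914}{53}} = 9 + \frac{1}{- \frac{1025233}{53}} = 9 - \frac{53}{1025233} = \frac{9227044}{1025233} \approx 9.0$)
$\frac{36724 + 29364}{r - 17482} = \frac{36724 + 29364}{\frac{9227044}{1025233} - 17482} = \frac{66088}{- \frac{17913896262}{1025233}} = 66088 \left(- \frac{1025233}{17913896262}\right) = - \frac{33877799252}{8956948131}$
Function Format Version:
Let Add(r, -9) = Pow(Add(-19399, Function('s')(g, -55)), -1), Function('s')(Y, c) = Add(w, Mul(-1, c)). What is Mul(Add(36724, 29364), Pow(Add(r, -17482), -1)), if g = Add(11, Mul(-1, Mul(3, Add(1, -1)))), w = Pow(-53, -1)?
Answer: Rational(-33877799252, 8956948131) ≈ -3.7823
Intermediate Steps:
w = Rational(-1, 53) ≈ -0.018868
g = 11 (g = Add(11, Mul(-1, Mul(3, 0))) = Add(11, Mul(-1, 0)) = Add(11, 0) = 11)
Function('s')(Y, c) = Add(Rational(-1, 53), Mul(-1, c))
r = Rational(9227044, 1025233) (r = Add(9, Pow(Add(-19399, Add(Rational(-1, 53), Mul(-1, -55))), -1)) = Add(9, Pow(Add(-19399, Add(Rational(-1, 53), 55)), -1)) = Add(9, Pow(Add(-19399, Rational(2914, 53)), -1)) = Add(9, Pow(Rational(-1025233, 53), -1)) = Add(9, Rational(-53, 1025233)) = Rational(9227044, 1025233) ≈ 9.0000)
Mul(Add(36724, 29364), Pow(Add(r, -17482), -1)) = Mul(Add(36724, 29364), Pow(Add(Rational(9227044, 1025233), -17482), -1)) = Mul(66088, Pow(Rational(-17913896262, 1025233), -1)) = Mul(66088, Rational(-1025233, 17913896262)) = Rational(-33877799252, 8956948131)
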